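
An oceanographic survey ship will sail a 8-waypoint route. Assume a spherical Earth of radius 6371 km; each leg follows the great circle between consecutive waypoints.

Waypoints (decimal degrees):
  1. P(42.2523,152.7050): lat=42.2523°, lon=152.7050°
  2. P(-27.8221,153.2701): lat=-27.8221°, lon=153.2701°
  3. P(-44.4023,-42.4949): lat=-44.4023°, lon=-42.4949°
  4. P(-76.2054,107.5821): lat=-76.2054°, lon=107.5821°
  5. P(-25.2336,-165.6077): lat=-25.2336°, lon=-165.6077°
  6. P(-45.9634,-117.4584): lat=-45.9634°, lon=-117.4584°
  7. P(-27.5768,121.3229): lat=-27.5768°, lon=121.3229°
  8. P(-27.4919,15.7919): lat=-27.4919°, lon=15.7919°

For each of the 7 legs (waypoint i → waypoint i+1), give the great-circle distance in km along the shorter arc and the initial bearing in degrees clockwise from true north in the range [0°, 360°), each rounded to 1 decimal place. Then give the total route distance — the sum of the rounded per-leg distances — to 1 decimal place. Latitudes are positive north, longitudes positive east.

Leg 1: φ1=0.7374418, φ2=-0.4855872, Δφ=-1.2230290, Δλ=0.0098629 rad; a=sin²(Δφ/2)+cosφ1·cosφ2·sin²(Δλ/2)=0.3296160992; c=2·atan2(√a, √(1-a))=1.223062868; dist=6371·c=7792.134 ≈ 7792.1 km; running total=7792.1 km
Leg 1 bearing: y=sinΔλ·cosφ2=0.00872258, x=cosφ1·sinφ2-sinφ1·cosφ2·cosΔλ=-0.94010703; θ=atan2(y, x)=179.4684° ≈ 179.5°
Leg 2: φ1=-0.4855872, φ2=-0.7749663, Δφ=-0.2893791, Δλ=-3.4167438 rad; a=sin²(Δφ/2)+cosφ1·cosφ2·sin²(Δλ/2)=0.6407610073; c=2·atan2(√a, √(1-a))=1.856176235; dist=6371·c=11825.699 ≈ 11825.7 km; running total=19617.8 km
Leg 2 bearing: y=sinΔλ·cosφ2=0.19410917, x=cosφ1·sinφ2-sinφ1·cosφ2·cosΔλ=-0.93971644; θ=atan2(y, x)=168.3290° ≈ 168.3°
Leg 3: φ1=-0.7749663, φ2=-1.3300351, Δφ=-0.5550688, Δλ=2.6193378 rad; a=sin²(Δφ/2)+cosφ1·cosφ2·sin²(Δλ/2)=0.2340671009; c=2·atan2(√a, √(1-a))=1.009994005; dist=6371·c=6434.672 ≈ 6434.7 km; running total=26052.5 km
Leg 3 bearing: y=sinΔλ·cosφ2=0.11894335, x=cosφ1·sinφ2-sinφ1·cosφ2·cosΔλ=-0.83843381; θ=atan2(y, x)=171.9257° ≈ 171.9°
Leg 4: φ1=-1.3300351, φ2=-0.4404094, Δφ=0.8896257, Δλ=-4.7680615 rad; a=sin²(Δφ/2)+cosφ1·cosφ2·sin²(Δλ/2)=0.2869922838; c=2·atan2(√a, √(1-a))=1.130712360; dist=6371·c=7203.768 ≈ 7203.8 km; running total=33256.3 km
Leg 4 bearing: y=sinΔλ·cosφ2=0.90317573, x=cosφ1·sinφ2-sinφ1·cosφ2·cosΔλ=-0.05276786; θ=atan2(y, x)=93.3437° ≈ 93.3°
Leg 5: φ1=-0.4404094, φ2=-0.8022127, Δφ=-0.3618033, Δλ=0.8403638 rad; a=sin²(Δφ/2)+cosφ1·cosφ2·sin²(Δλ/2)=0.1370027939; c=2·atan2(√a, √(1-a))=0.758317038; dist=6371·c=4831.238 ≈ 4831.2 km; running total=38087.5 km
Leg 5 bearing: y=sinΔλ·cosφ2=0.51778340, x=cosφ1·sinφ2-sinφ1·cosφ2·cosΔλ=-0.45258420; θ=atan2(y, x)=131.1561° ≈ 131.2°
Leg 6: φ1=-0.8022127, φ2=-0.4813060, Δφ=0.3209067, Δλ=4.1675199 rad; a=sin²(Δφ/2)+cosφ1·cosφ2·sin²(Δλ/2)=0.4932743616; c=2·atan2(√a, √(1-a))=1.557344644; dist=6371·c=9921.843 ≈ 9921.8 km; running total=48009.3 km
Leg 6 bearing: y=sinΔλ·cosφ2=-0.75803737, x=cosφ1·sinφ2-sinφ1·cosφ2·cosΔλ=-0.65207240; θ=atan2(y, x)=-130.7025° <0 so +360° → 229.2975° ≈ 229.3°
Leg 7: φ1=-0.4813060, φ2=-0.4798242, Δφ=0.0014818, Δλ=-1.8418634 rad; a=sin²(Δφ/2)+cosφ1·cosφ2·sin²(Δλ/2)=0.4984179750; c=2·atan2(√a, √(1-a))=1.567632272; dist=6371·c=9987.385 ≈ 9987.4 km; running total=57996.7 km
Leg 7 bearing: y=sinΔλ·cosφ2=-0.85468516, x=cosφ1·sinφ2-sinφ1·cosφ2·cosΔλ=-0.51913704; θ=atan2(y, x)=-121.2746° <0 so +360° → 238.7254° ≈ 238.7°

Leg 1: dist=7792.1 km, bearing=179.5°
Leg 2: dist=11825.7 km, bearing=168.3°
Leg 3: dist=6434.7 km, bearing=171.9°
Leg 4: dist=7203.8 km, bearing=93.3°
Leg 5: dist=4831.2 km, bearing=131.2°
Leg 6: dist=9921.8 km, bearing=229.3°
Leg 7: dist=9987.4 km, bearing=238.7°
Total: 57996.7 km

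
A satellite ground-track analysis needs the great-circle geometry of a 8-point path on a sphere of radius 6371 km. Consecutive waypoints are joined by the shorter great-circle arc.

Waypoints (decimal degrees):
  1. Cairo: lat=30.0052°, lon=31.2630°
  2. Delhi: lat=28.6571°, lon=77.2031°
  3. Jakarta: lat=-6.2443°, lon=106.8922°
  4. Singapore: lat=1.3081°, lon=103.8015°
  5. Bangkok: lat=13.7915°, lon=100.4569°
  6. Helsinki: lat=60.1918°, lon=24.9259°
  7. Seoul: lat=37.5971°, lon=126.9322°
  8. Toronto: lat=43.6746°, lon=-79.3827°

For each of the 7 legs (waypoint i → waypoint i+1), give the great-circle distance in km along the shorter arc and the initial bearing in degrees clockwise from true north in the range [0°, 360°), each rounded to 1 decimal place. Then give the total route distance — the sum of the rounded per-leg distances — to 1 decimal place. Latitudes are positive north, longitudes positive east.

Leg 1: dist=4425.7 km, bearing=80.1°
Leg 2: dist=5017.1 km, bearing=136.0°
Leg 3: dist=907.2 km, bearing=337.7°
Leg 4: dist=1436.0 km, bearing=345.3°
Leg 5: dist=7882.0 km, bearing=329.4°
Leg 6: dist=7051.9 km, bearing=60.1°
Leg 7: dist=10596.8 km, bearing=18.8°
Total: 37316.7 km

Leg 1: φ1=0.5236895, φ2=0.5001607, Δφ=-0.0235288, Δλ=0.8018060 rad; a=sin²(Δφ/2)+cosφ1·cosφ2·sin²(Δλ/2)=0.1158676928; c=2·atan2(√a, √(1-a))=0.694670582; dist=6371·c=4425.746 ≈ 4425.7 km; running total=4425.7 km
Leg 1 bearing: y=sinΔλ·cosφ2=0.63058700, x=cosφ1·sinφ2-sinφ1·cosφ2·cosΔλ=0.11013408; θ=atan2(y, x)=80.0930° ≈ 80.1°
Leg 2: φ1=0.5001607, φ2=-0.1089836, Δφ=-0.6091443, Δλ=0.5181725 rad; a=sin²(Δφ/2)+cosφ1·cosφ2·sin²(Δλ/2)=0.1471862739; c=2·atan2(√a, √(1-a))=0.787488068; dist=6371·c=5017.086 ≈ 5017.1 km; running total=9442.8 km
Leg 2 bearing: y=sinΔλ·cosφ2=0.49235492, x=cosφ1·sinφ2-sinφ1·cosφ2·cosΔλ=-0.50958467; θ=atan2(y, x)=135.9852° ≈ 136.0°
Leg 3: φ1=-0.1089836, φ2=0.0228307, Δφ=0.1318142, Δλ=-0.0539429 rad; a=sin²(Δφ/2)+cosφ1·cosφ2·sin²(Δλ/2)=0.0050602424; c=2·atan2(√a, √(1-a))=0.142391023; dist=6371·c=907.173 ≈ 907.2 km; running total=10350.0 km
Leg 3 bearing: y=sinΔλ·cosφ2=-0.05390268, x=cosφ1·sinφ2-sinφ1·cosφ2·cosΔλ=0.13127470; θ=atan2(y, x)=-22.3235° <0 so +360° → 337.6765° ≈ 337.7°
Leg 4: φ1=0.0228307, φ2=0.2407071, Δφ=0.2178764, Δλ=-0.0583743 rad; a=sin²(Δφ/2)+cosφ1·cosφ2·sin²(Δλ/2)=0.0126475415; c=2·atan2(√a, √(1-a))=0.225399416; dist=6371·c=1436.020 ≈ 1436.0 km; running total=11786.0 km
Leg 4 bearing: y=sinΔλ·cosφ2=-0.05665914, x=cosφ1·sinφ2-sinφ1·cosφ2·cosΔλ=0.21619451; θ=atan2(y, x)=-14.6855° <0 so +360° → 345.3145° ≈ 345.3°
Leg 5: φ1=0.2407071, φ2=1.0505451, Δφ=0.8098380, Δλ=-1.3182646 rad; a=sin²(Δφ/2)+cosφ1·cosφ2·sin²(Δλ/2)=0.3362643363; c=2·atan2(√a, √(1-a))=1.237170234; dist=6371·c=7882.012 ≈ 7882.0 km; running total=19668.0 km
Leg 5 bearing: y=sinΔλ·cosφ2=-0.48133167, x=cosφ1·sinφ2-sinφ1·cosφ2·cosΔλ=0.81306971; θ=atan2(y, x)=-30.6252° <0 so +360° → 329.3748° ≈ 329.4°
Leg 6: φ1=1.0505451, φ2=0.6561932, Δφ=-0.3943519, Δλ=1.7803458 rad; a=sin²(Δφ/2)+cosφ1·cosφ2·sin²(Δλ/2)=0.2762729922; c=2·atan2(√a, √(1-a))=1.106879902; dist=6371·c=7051.932 ≈ 7051.9 km; running total=26719.9 km
Leg 6 bearing: y=sinΔλ·cosφ2=0.77498830, x=cosφ1·sinφ2-sinφ1·cosφ2·cosΔλ=0.44629367; θ=atan2(y, x)=60.0636° ≈ 60.1°
Leg 7: φ1=0.6561932, φ2=0.7622656, Δφ=0.1060724, Δλ=-3.6008743 rad; a=sin²(Δφ/2)+cosφ1·cosφ2·sin²(Δλ/2)=0.5461815330; c=2·atan2(√a, √(1-a))=1.663291223; dist=6371·c=10596.828 ≈ 10596.8 km; running total=37316.7 km
Leg 7 bearing: y=sinΔλ·cosφ2=0.32063020, x=cosφ1·sinφ2-sinφ1·cosφ2·cosΔλ=0.94269048; θ=atan2(y, x)=18.7843° ≈ 18.8°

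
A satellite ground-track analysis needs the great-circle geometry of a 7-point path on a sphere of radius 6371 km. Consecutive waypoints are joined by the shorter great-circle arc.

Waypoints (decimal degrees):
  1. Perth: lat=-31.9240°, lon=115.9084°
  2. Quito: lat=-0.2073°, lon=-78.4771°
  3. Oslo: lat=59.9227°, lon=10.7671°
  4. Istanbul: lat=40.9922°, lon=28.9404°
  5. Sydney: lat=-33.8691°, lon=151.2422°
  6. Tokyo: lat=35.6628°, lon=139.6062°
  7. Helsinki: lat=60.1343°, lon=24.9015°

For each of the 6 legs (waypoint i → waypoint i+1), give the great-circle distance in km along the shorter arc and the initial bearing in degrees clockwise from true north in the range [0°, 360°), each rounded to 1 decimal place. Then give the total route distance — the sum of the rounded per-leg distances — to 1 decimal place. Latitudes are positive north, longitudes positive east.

Leg 1: dist=16135.1 km, bearing=154.3°
Leg 2: dist=9985.4 km, bearing=30.1°
Leg 3: dist=2448.7 km, bearing=141.1°
Leg 4: dist=14951.8 km, bearing=100.5°
Leg 5: dist=7825.6 km, bearing=350.0°
Leg 6: dist=7821.1 km, bearing=331.3°
Total: 59167.7 km

Leg 1: φ1=-0.5571789, φ2=-0.0036181, Δφ=0.5535608, Δλ=-3.3926670 rad; a=sin²(Δφ/2)+cosφ1·cosφ2·sin²(Δλ/2)=0.9101100067; c=2·atan2(√a, √(1-a))=2.532591846; dist=6371·c=16135.143 ≈ 16135.1 km; running total=16135.1 km
Leg 1 bearing: y=sinΔλ·cosφ2=0.24844313, x=cosφ1·sinφ2-sinφ1·cosφ2·cosΔλ=-0.51528161; θ=atan2(y, x)=154.2590° ≈ 154.3°
Leg 2: φ1=-0.0036181, φ2=1.0458484, Δφ=1.0494665, Δλ=1.5576051 rad; a=sin²(Δφ/2)+cosφ1·cosφ2·sin²(Δλ/2)=0.4982600587; c=2·atan2(√a, √(1-a))=1.567316437; dist=6371·c=9985.373 ≈ 9985.4 km; running total=26120.5 km
Leg 2 bearing: y=sinΔλ·cosφ2=0.50112433, x=cosφ1·sinφ2-sinφ1·cosφ2·cosΔλ=0.86536830; θ=atan2(y, x)=30.0746° ≈ 30.1°
Leg 3: φ1=1.0458484, φ2=0.7154489, Δφ=-0.3303996, Δλ=0.3171839 rad; a=sin²(Δφ/2)+cosφ1·cosφ2·sin²(Δλ/2)=0.0364784038; c=2·atan2(√a, √(1-a))=0.384347754; dist=6371·c=2448.680 ≈ 2448.7 km; running total=28569.2 km
Leg 3 bearing: y=sinΔλ·cosφ2=0.23541588, x=cosφ1·sinφ2-sinφ1·cosφ2·cosΔλ=-0.29183948; θ=atan2(y, x)=141.1082° ≈ 141.1°
Leg 4: φ1=0.7154489, φ2=-0.5911273, Δφ=-1.3065762, Δλ=2.1345691 rad; a=sin²(Δφ/2)+cosφ1·cosφ2·sin²(Δλ/2)=0.8502341492; c=2·atan2(√a, √(1-a))=2.346849783; dist=6371·c=14951.780 ≈ 14951.8 km; running total=43521.0 km
Leg 4 bearing: y=sinΔλ·cosφ2=0.70181792, x=cosφ1·sinφ2-sinφ1·cosφ2·cosΔλ=-0.12959852; θ=atan2(y, x)=100.4624° ≈ 100.5°
Leg 5: φ1=-0.5911273, φ2=0.6224333, Δφ=1.2135606, Δλ=-0.2030865 rad; a=sin²(Δφ/2)+cosφ1·cosφ2·sin²(Δλ/2)=0.3320890142; c=2·atan2(√a, √(1-a))=1.228318582; dist=6371·c=7825.618 ≈ 7825.6 km; running total=51346.6 km
Leg 5 bearing: y=sinΔλ·cosφ2=-0.16386824, x=cosφ1·sinφ2-sinφ1·cosφ2·cosΔλ=0.92756175; θ=atan2(y, x)=-10.0188° <0 so +360° → 349.9812° ≈ 350.0°
Leg 6: φ1=0.6224333, φ2=1.0495415, Δφ=0.4271082, Δλ=-2.0019747 rad; a=sin²(Δφ/2)+cosφ1·cosφ2·sin²(Δλ/2)=0.3317522178; c=2·atan2(√a, √(1-a))=1.227603367; dist=6371·c=7821.061 ≈ 7821.1 km; running total=59167.7 km
Leg 6 bearing: y=sinΔλ·cosφ2=-0.45239155, x=cosφ1·sinφ2-sinφ1·cosφ2·cosΔλ=0.82590110; θ=atan2(y, x)=-28.7119° <0 so +360° → 331.2881° ≈ 331.3°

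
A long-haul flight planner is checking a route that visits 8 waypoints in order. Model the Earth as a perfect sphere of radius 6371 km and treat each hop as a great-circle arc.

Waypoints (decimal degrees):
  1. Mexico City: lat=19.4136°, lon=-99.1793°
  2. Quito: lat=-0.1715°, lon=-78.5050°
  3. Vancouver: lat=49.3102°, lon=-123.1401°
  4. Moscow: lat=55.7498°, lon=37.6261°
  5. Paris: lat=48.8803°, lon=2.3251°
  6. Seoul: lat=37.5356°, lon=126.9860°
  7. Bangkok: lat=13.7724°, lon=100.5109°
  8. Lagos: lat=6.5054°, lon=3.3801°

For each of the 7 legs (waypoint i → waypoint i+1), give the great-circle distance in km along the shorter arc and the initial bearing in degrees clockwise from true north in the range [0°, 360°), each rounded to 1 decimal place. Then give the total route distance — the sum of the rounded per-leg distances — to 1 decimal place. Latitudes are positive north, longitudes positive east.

Leg 1: φ1=0.3388312, φ2=-0.0029932, Δφ=-0.3418245, Δλ=0.3608346 rad; a=sin²(Δφ/2)+cosφ1·cosφ2·sin²(Δλ/2)=0.0592955926; c=2·atan2(√a, √(1-a))=0.491959837; dist=6371·c=3134.276 ≈ 3134.3 km; running total=3134.3 km
Leg 1 bearing: y=sinΔλ·cosφ2=0.35305363, x=cosφ1·sinφ2-sinφ1·cosφ2·cosΔλ=-0.31380190; θ=atan2(y, x)=131.6314° ≈ 131.6°
Leg 2: φ1=-0.0029932, φ2=0.8606253, Δφ=0.8636186, Δλ=-0.7790295 rad; a=sin²(Δφ/2)+cosφ1·cosφ2·sin²(Δλ/2)=0.2691686427; c=2·atan2(√a, √(1-a))=1.090927621; dist=6371·c=6950.300 ≈ 6950.3 km; running total=10084.6 km
Leg 2 bearing: y=sinΔλ·cosφ2=-0.45806241, x=cosφ1·sinφ2-sinφ1·cosφ2·cosΔλ=0.75963568; θ=atan2(y, x)=-31.0901° <0 so +360° → 328.9099° ≈ 328.9°
Leg 3: φ1=0.8606253, φ2=0.9730176, Δφ=0.1123922, Δλ=2.8058995 rad; a=sin²(Δφ/2)+cosφ1·cosφ2·sin²(Δλ/2)=0.3598441752; c=2·atan2(√a, √(1-a))=1.286677567; dist=6371·c=8197.423 ≈ 8197.4 km; running total=18282.0 km
Leg 3 bearing: y=sinΔλ·cosφ2=0.18540223, x=cosφ1·sinφ2-sinφ1·cosφ2·cosΔλ=0.94183406; θ=atan2(y, x)=11.1364° ≈ 11.1°
Leg 4: φ1=0.9730176, φ2=0.8531222, Δφ=-0.1198954, Δλ=-0.6161187 rad; a=sin²(Δφ/2)+cosφ1·cosφ2·sin²(Δλ/2)=0.0376170260; c=2·atan2(√a, √(1-a))=0.390376251; dist=6371·c=2487.087 ≈ 2487.1 km; running total=20769.1 km
Leg 4 bearing: y=sinΔλ·cosφ2=-0.38002836, x=cosφ1·sinφ2-sinφ1·cosφ2·cosΔλ=-0.01965665; θ=atan2(y, x)=-92.9609° <0 so +360° → 267.0391° ≈ 267.0°
Leg 5: φ1=0.8531222, φ2=0.6551198, Δφ=-0.1980024, Δλ=2.1757432 rad; a=sin²(Δφ/2)+cosφ1·cosφ2·sin²(Δλ/2)=0.4188027763; c=2·atan2(√a, √(1-a))=1.407679497; dist=6371·c=8968.326 ≈ 8968.3 km; running total=29737.4 km
Leg 5 bearing: y=sinΔλ·cosφ2=0.65224753, x=cosφ1·sinφ2-sinφ1·cosφ2·cosΔλ=0.74040610; θ=atan2(y, x)=41.3779° ≈ 41.4°
Leg 6: φ1=0.6551198, φ2=0.2403737, Δφ=-0.4147461, Δλ=-0.4620777 rad; a=sin²(Δφ/2)+cosφ1·cosφ2·sin²(Δλ/2)=0.0827755509; c=2·atan2(√a, √(1-a))=0.583664330; dist=6371·c=3718.525 ≈ 3718.5 km; running total=33455.9 km
Leg 6 bearing: y=sinΔλ·cosφ2=-0.43299143, x=cosφ1·sinφ2-sinφ1·cosφ2·cosΔλ=-0.34090096; θ=atan2(y, x)=-128.2139° <0 so +360° → 231.7861° ≈ 231.8°
Leg 7: φ1=0.2403737, φ2=0.1135406, Δφ=-0.1268331, Δλ=-1.6952523 rad; a=sin²(Δφ/2)+cosφ1·cosφ2·sin²(Δλ/2)=0.5464087581; c=2·atan2(√a, √(1-a))=1.663747634; dist=6371·c=10599.736 ≈ 10599.7 km; running total=44055.6 km
Leg 7 bearing: y=sinΔλ·cosφ2=-0.98587634, x=cosφ1·sinφ2-sinφ1·cosφ2·cosΔλ=0.13940144; θ=atan2(y, x)=-81.9518° <0 so +360° → 278.0482° ≈ 278.0°

Leg 1: dist=3134.3 km, bearing=131.6°
Leg 2: dist=6950.3 km, bearing=328.9°
Leg 3: dist=8197.4 km, bearing=11.1°
Leg 4: dist=2487.1 km, bearing=267.0°
Leg 5: dist=8968.3 km, bearing=41.4°
Leg 6: dist=3718.5 km, bearing=231.8°
Leg 7: dist=10599.7 km, bearing=278.0°
Total: 44055.6 km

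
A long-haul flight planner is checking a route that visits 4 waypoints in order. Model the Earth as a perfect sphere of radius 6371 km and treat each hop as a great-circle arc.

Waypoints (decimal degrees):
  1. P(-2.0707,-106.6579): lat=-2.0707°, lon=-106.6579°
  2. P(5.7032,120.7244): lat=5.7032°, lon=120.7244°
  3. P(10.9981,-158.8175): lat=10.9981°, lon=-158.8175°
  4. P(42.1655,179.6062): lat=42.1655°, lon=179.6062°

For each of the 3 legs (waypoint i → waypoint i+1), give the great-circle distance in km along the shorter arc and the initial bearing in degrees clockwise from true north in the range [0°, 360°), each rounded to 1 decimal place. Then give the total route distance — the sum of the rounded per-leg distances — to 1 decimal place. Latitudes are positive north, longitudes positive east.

Leg 1: φ1=-0.0361405, φ2=0.0995396, Δφ=0.1356802, Δλ=3.9685698 rad; a=sin²(Δφ/2)+cosφ1·cosφ2·sin²(Δλ/2)=0.8384512124; c=2·atan2(√a, √(1-a))=2.314342528; dist=6371·c=14744.676 ≈ 14744.7 km; running total=14744.7 km
Leg 1 bearing: y=sinΔλ·cosφ2=-0.73224532, x=cosφ1·sinφ2-sinφ1·cosφ2·cosΔλ=0.07496599; θ=atan2(y, x)=-84.1545° <0 so +360° → 275.8455° ≈ 275.8°
Leg 2: φ1=0.0995396, φ2=0.1919531, Δφ=0.0924134, Δλ=-4.8789266 rad; a=sin²(Δφ/2)+cosφ1·cosφ2·sin²(Δλ/2)=0.4095613883; c=2·atan2(√a, √(1-a))=1.388918013; dist=6371·c=8848.797 ≈ 8848.8 km; running total=23593.5 km
Leg 2 bearing: y=sinΔλ·cosφ2=0.96805226, x=cosφ1·sinφ2-sinφ1·cosφ2·cosΔλ=0.17366133; θ=atan2(y, x)=79.8297° ≈ 79.8°
Leg 3: φ1=0.1919531, φ2=0.7359268, Δφ=0.5439737, Δλ=5.9066078 rad; a=sin²(Δφ/2)+cosφ1·cosφ2·sin²(Δλ/2)=0.0976623563; c=2·atan2(√a, √(1-a))=0.635667978; dist=6371·c=4049.841 ≈ 4049.8 km; running total=27643.3 km
Leg 3 bearing: y=sinΔλ·cosφ2=-0.27257212, x=cosφ1·sinφ2-sinφ1·cosφ2·cosΔλ=0.52744869; θ=atan2(y, x)=-27.3288° <0 so +360° → 332.6712° ≈ 332.7°

Leg 1: dist=14744.7 km, bearing=275.8°
Leg 2: dist=8848.8 km, bearing=79.8°
Leg 3: dist=4049.8 km, bearing=332.7°
Total: 27643.3 km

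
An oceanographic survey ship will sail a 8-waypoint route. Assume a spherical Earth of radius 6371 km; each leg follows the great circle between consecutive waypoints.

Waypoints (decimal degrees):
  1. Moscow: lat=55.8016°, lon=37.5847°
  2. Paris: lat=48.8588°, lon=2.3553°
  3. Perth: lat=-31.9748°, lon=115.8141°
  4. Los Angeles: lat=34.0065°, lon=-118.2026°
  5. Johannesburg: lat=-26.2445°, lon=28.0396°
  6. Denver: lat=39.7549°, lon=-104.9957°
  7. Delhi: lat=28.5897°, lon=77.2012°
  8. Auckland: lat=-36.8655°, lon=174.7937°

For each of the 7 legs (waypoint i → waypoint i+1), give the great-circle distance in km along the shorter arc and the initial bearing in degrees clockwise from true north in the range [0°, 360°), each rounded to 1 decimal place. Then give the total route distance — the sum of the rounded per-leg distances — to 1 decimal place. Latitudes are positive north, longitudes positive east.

Leg 1: φ1=0.9739216, φ2=0.8527469, Δφ=-0.1211747, Δλ=-0.6148690 rad; a=sin²(Δφ/2)+cosφ1·cosφ2·sin²(Δλ/2)=0.0375299482; c=2·atan2(√a, √(1-a))=0.389918339; dist=6371·c=2484.170 ≈ 2484.2 km; running total=2484.2 km
Leg 1 bearing: y=sinΔλ·cosφ2=-0.37952040, x=cosφ1·sinφ2-sinφ1·cosφ2·cosΔλ=-0.02121483; θ=atan2(y, x)=-93.1995° <0 so +360° → 266.8005° ≈ 266.8°
Leg 2: φ1=0.8527469, φ2=-0.5580655, Δφ=-1.4108125, Δλ=1.9802296 rad; a=sin²(Δφ/2)+cosφ1·cosφ2·sin²(Δλ/2)=0.8104846980; c=2·atan2(√a, √(1-a))=2.240775160; dist=6371·c=14275.979 ≈ 14276.0 km; running total=16760.2 km
Leg 2 bearing: y=sinΔλ·cosφ2=0.77816774, x=cosφ1·sinφ2-sinφ1·cosφ2·cosΔλ=-0.09408493; θ=atan2(y, x)=96.8939° ≈ 96.9°
Leg 3: φ1=-0.5580655, φ2=0.5935254, Δφ=1.1515909, Δλ=-4.0843619 rad; a=sin²(Δφ/2)+cosφ1·cosφ2·sin²(Δλ/2)=0.8546674260; c=2·atan2(√a, √(1-a))=2.359350443; dist=6371·c=15031.422 ≈ 15031.4 km; running total=31791.6 km
Leg 3 bearing: y=sinΔλ·cosφ2=0.67079615, x=cosφ1·sinφ2-sinφ1·cosφ2·cosΔλ=0.21651003; θ=atan2(y, x)=72.1117° ≈ 72.1°
Leg 4: φ1=0.5935254, φ2=-0.4580529, Δφ=-1.0515783, Δλ=2.5524079 rad; a=sin²(Δφ/2)+cosφ1·cosφ2·sin²(Δλ/2)=0.9327378820; c=2·atan2(√a, √(1-a))=2.616895643; dist=6371·c=16672.242 ≈ 16672.2 km; running total=48463.8 km
Leg 4 bearing: y=sinΔλ·cosφ2=0.49840090, x=cosφ1·sinφ2-sinφ1·cosφ2·cosΔλ=0.05048011; θ=atan2(y, x)=84.2166° ≈ 84.2°
Leg 5: φ1=-0.4580529, φ2=0.6938539, Δφ=1.1519068, Δλ=-2.3219040 rad; a=sin²(Δφ/2)+cosφ1·cosφ2·sin²(Δλ/2)=0.8766821415; c=2·atan2(√a, √(1-a))=2.423959498; dist=6371·c=15443.046 ≈ 15443.0 km; running total=63906.8 km
Leg 5 bearing: y=sinΔλ·cosφ2=-0.56193219, x=cosφ1·sinφ2-sinφ1·cosφ2·cosΔλ=0.34157645; θ=atan2(y, x)=-58.7062° <0 so +360° → 301.2938° ≈ 301.3°
Leg 6: φ1=0.6938539, φ2=0.4989844, Δφ=-0.1948695, Δλ=3.1799358 rad; a=sin²(Δφ/2)+cosφ1·cosφ2·sin²(Δλ/2)=0.6842636135; c=2·atan2(√a, √(1-a))=1.948220570; dist=6371·c=12412.113 ≈ 12412.1 km; running total=76318.9 km
Leg 6 bearing: y=sinΔλ·cosφ2=-0.03365967, x=cosφ1·sinφ2-sinφ1·cosφ2·cosΔλ=0.92900738; θ=atan2(y, x)=-2.0750° <0 so +360° → 357.9250° ≈ 357.9°
Leg 7: φ1=0.4989844, φ2=-0.6434244, Δφ=-1.1424088, Δλ=1.7033105 rad; a=sin²(Δφ/2)+cosφ1·cosφ2·sin²(Δλ/2)=0.6899547073; c=2·atan2(√a, √(1-a))=1.960494694; dist=6371·c=12490.312 ≈ 12490.3 km; running total=88809.2 km
Leg 7 bearing: y=sinΔλ·cosφ2=0.79303192, x=cosφ1·sinφ2-sinφ1·cosφ2·cosΔλ=-0.47620291; θ=atan2(y, x)=120.9841° ≈ 121.0°

Leg 1: dist=2484.2 km, bearing=266.8°
Leg 2: dist=14276.0 km, bearing=96.9°
Leg 3: dist=15031.4 km, bearing=72.1°
Leg 4: dist=16672.2 km, bearing=84.2°
Leg 5: dist=15443.0 km, bearing=301.3°
Leg 6: dist=12412.1 km, bearing=357.9°
Leg 7: dist=12490.3 km, bearing=121.0°
Total: 88809.2 km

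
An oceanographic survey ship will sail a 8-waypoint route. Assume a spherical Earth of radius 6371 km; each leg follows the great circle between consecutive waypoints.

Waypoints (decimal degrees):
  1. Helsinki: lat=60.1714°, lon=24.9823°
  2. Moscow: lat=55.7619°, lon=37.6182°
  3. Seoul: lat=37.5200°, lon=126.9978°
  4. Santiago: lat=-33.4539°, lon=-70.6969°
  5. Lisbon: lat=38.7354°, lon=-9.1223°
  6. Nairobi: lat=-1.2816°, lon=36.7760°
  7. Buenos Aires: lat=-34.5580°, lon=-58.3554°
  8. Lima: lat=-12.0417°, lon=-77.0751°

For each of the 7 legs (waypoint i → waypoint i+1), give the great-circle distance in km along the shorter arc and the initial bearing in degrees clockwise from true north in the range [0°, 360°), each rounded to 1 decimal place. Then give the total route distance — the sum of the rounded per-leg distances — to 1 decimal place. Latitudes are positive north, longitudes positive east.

Leg 1: dist=889.8 km, bearing=117.9°
Leg 2: dist=6610.3 km, bearing=67.1°
Leg 3: dist=18353.3 km, bearing=79.5°
Leg 4: dist=10231.5 km, bearing=43.3°
Leg 5: dist=6458.2 km, bearing=122.2°
Leg 6: dist=10396.1 km, bearing=235.3°
Leg 7: dist=3137.6 km, bearing=318.4°
Total: 56076.8 km

Leg 1: φ1=1.0501890, φ2=0.9732288, Δφ=-0.0769603, Δλ=0.2205381 rad; a=sin²(Δφ/2)+cosφ1·cosφ2·sin²(Δλ/2)=0.0048690840; c=2·atan2(√a, √(1-a))=0.139671145; dist=6371·c=889.845 ≈ 889.8 km; running total=889.8 km
Leg 1 bearing: y=sinΔλ·cosφ2=0.12307865, x=cosφ1·sinφ2-sinφ1·cosφ2·cosΔλ=-0.06506265; θ=atan2(y, x)=117.8621° ≈ 117.9°
Leg 2: φ1=0.9732288, φ2=0.6548475, Δφ=-0.3183812, Δλ=1.5599683 rad; a=sin²(Δφ/2)+cosφ1·cosφ2·sin²(Δλ/2)=0.2458360507; c=2·atan2(√a, √(1-a))=1.037554329; dist=6371·c=6610.259 ≈ 6610.3 km; running total=7500.1 km
Leg 2 bearing: y=sinΔλ·cosφ2=0.79309430, x=cosφ1·sinφ2-sinφ1·cosφ2·cosΔλ=0.33556547; θ=atan2(y, x)=67.0663° ≈ 67.1°
Leg 3: φ1=0.6548475, φ2=-0.5838807, Δφ=-1.2387282, Δλ=-3.4504234 rad; a=sin²(Δφ/2)+cosφ1·cosφ2·sin²(Δλ/2)=0.9830878431; c=2·atan2(√a, √(1-a))=2.880760396; dist=6371·c=18353.324 ≈ 18353.3 km; running total=25853.4 km
Leg 3 bearing: y=sinΔλ·cosφ2=0.25359027, x=cosφ1·sinφ2-sinφ1·cosφ2·cosΔλ=0.04686703; θ=atan2(y, x)=79.5291° ≈ 79.5°
Leg 4: φ1=-0.5838807, φ2=0.6760603, Δφ=1.2599410, Δλ=1.0746795 rad; a=sin²(Δφ/2)+cosφ1·cosφ2·sin²(Δλ/2)=0.5175720626; c=2·atan2(√a, √(1-a))=1.605947690; dist=6371·c=10231.493 ≈ 10231.5 km; running total=36084.9 km
Leg 4 bearing: y=sinΔλ·cosφ2=0.68600001, x=cosφ1·sinφ2-sinφ1·cosφ2·cosΔλ=0.72675228; θ=atan2(y, x)=43.3477° ≈ 43.3°
Leg 5: φ1=0.6760603, φ2=-0.0223681, Δφ=-0.6984284, Δλ=0.8010765 rad; a=sin²(Δφ/2)+cosφ1·cosφ2·sin²(Δλ/2)=0.2356358703; c=2·atan2(√a, √(1-a))=1.013694758; dist=6371·c=6458.249 ≈ 6458.2 km; running total=42543.1 km
Leg 5 bearing: y=sinΔλ·cosφ2=0.71792601, x=cosφ1·sinφ2-sinφ1·cosφ2·cosΔλ=-0.45280092; θ=atan2(y, x)=122.2399° ≈ 122.2°
Leg 6: φ1=-0.0223681, φ2=-0.6031509, Δφ=-0.5807827, Δλ=-1.6603562 rad; a=sin²(Δφ/2)+cosφ1·cosφ2·sin²(Δλ/2)=0.5304765858; c=2·atan2(√a, √(1-a))=1.631787305; dist=6371·c=10396.117 ≈ 10396.1 km; running total=52939.2 km
Leg 6 bearing: y=sinΔλ·cosφ2=-0.82025176, x=cosφ1·sinφ2-sinφ1·cosφ2·cosΔλ=-0.56874577; θ=atan2(y, x)=-124.7366° <0 so +360° → 235.2634° ≈ 235.3°
Leg 7: φ1=-0.6031509, φ2=-0.2101673, Δφ=0.3929836, Δλ=-0.3267204 rad; a=sin²(Δφ/2)+cosφ1·cosφ2·sin²(Δλ/2)=0.0594183420; c=2·atan2(√a, √(1-a))=0.492479320; dist=6371·c=3137.586 ≈ 3137.6 km; running total=56076.8 km
Leg 7 bearing: y=sinΔλ·cosφ2=-0.31387672, x=cosφ1·sinφ2-sinφ1·cosφ2·cosΔλ=0.35359951; θ=atan2(y, x)=-41.5942° <0 so +360° → 318.4058° ≈ 318.4°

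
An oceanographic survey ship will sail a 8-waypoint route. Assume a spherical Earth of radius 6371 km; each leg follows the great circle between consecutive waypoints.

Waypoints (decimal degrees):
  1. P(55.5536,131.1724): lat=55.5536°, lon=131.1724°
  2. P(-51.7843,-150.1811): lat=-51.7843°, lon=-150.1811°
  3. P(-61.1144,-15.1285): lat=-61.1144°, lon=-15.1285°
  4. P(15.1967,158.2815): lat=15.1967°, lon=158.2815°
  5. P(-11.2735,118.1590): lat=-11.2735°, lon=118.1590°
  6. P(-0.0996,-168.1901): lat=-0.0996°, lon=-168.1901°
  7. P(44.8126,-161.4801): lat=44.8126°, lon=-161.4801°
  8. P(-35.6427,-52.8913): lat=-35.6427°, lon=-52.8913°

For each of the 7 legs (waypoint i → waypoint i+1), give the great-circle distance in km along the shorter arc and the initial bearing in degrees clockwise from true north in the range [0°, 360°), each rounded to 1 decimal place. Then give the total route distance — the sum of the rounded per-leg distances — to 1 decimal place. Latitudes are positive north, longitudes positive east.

Leg 1: φ1=0.9695932, φ2=-0.9038065, Δφ=-1.8733998, Δλ=-4.9105449 rad; a=sin²(Δφ/2)+cosφ1·cosφ2·sin²(Δλ/2)=0.7895183443; c=2·atan2(√a, √(1-a))=2.188342981; dist=6371·c=13941.933 ≈ 13941.9 km; running total=13941.9 km
Leg 1 bearing: y=sinΔλ·cosφ2=0.60651803, x=cosφ1·sinφ2-sinφ1·cosφ2·cosΔλ=-0.54484162; θ=atan2(y, x)=131.9337° ≈ 131.9°
Leg 2: φ1=-0.9038065, φ2=-1.0666475, Δφ=-0.1628410, Δλ=2.3571125 rad; a=sin²(Δφ/2)+cosφ1·cosφ2·sin²(Δλ/2)=0.2617822264; c=2·atan2(√a, √(1-a))=1.074200245; dist=6371·c=6843.730 ≈ 6843.7 km; running total=20785.6 km
Leg 2 bearing: y=sinΔλ·cosφ2=0.34126293, x=cosφ1·sinφ2-sinφ1·cosφ2·cosΔλ=-0.81027698; θ=atan2(y, x)=157.1607° ≈ 157.2°
Leg 3: φ1=-1.0666475, φ2=0.2652325, Δφ=1.3318800, Δλ=3.0265755 rad; a=sin²(Δφ/2)+cosφ1·cosφ2·sin²(Δλ/2)=0.8463054206; c=2·atan2(√a, √(1-a))=2.335898695; dist=6371·c=14882.011 ≈ 14882.0 km; running total=35667.6 km
Leg 3 bearing: y=sinΔλ·cosφ2=0.11075067, x=cosφ1·sinφ2-sinφ1·cosφ2·cosΔλ=-0.71275838; θ=atan2(y, x)=171.1678° ≈ 171.2°
Leg 4: φ1=0.2652325, φ2=-0.1967597, Δφ=-0.4619921, Δλ=-0.7002697 rad; a=sin²(Δφ/2)+cosφ1·cosφ2·sin²(Δλ/2)=0.1637771109; c=2·atan2(√a, √(1-a))=0.833288027; dist=6371·c=5308.878 ≈ 5308.9 km; running total=40976.5 km
Leg 4 bearing: y=sinΔλ·cosφ2=-0.63198992, x=cosφ1·sinφ2-sinφ1·cosφ2·cosΔλ=-0.38523424; θ=atan2(y, x)=-121.3647° <0 so +360° → 238.6353° ≈ 238.6°
Leg 5: φ1=-0.1967597, φ2=-0.0017383, Δφ=0.1950213, Δλ=-4.9977346 rad; a=sin²(Δφ/2)+cosφ1·cosφ2·sin²(Δλ/2)=0.3618013737; c=2·atan2(√a, √(1-a))=1.290753037; dist=6371·c=8223.388 ≈ 8223.4 km; running total=49199.9 km
Leg 5 bearing: y=sinΔλ·cosφ2=0.95956297, x=cosφ1·sinφ2-sinφ1·cosφ2·cosΔλ=0.05332414; θ=atan2(y, x)=86.8193° ≈ 86.8°
Leg 6: φ1=-0.0017383, φ2=0.7821274, Δφ=0.7838658, Δλ=0.1171116 rad; a=sin²(Δφ/2)+cosφ1·cosφ2·sin²(Δλ/2)=0.1483348888; c=2·atan2(√a, √(1-a))=0.790724863; dist=6371·c=5037.708 ≈ 5037.7 km; running total=54237.6 km
Leg 6 bearing: y=sinΔλ·cosφ2=0.08289103, x=cosφ1·sinφ2-sinφ1·cosφ2·cosΔλ=0.70601393; θ=atan2(y, x)=6.6963° ≈ 6.7°
Leg 7: φ1=0.7821274, φ2=-0.6220825, Δφ=-1.4042099, Δλ=1.8952321 rad; a=sin²(Δφ/2)+cosφ1·cosφ2·sin²(Δλ/2)=0.7972403516; c=2·atan2(√a, √(1-a))=2.207416018; dist=6371·c=14063.447 ≈ 14063.4 km; running total=68301.0 km
Leg 7 bearing: y=sinΔλ·cosφ2=0.77027049, x=cosφ1·sinφ2-sinφ1·cosφ2·cosΔλ=-0.23081610; θ=atan2(y, x)=106.6812° ≈ 106.7°

Leg 1: dist=13941.9 km, bearing=131.9°
Leg 2: dist=6843.7 km, bearing=157.2°
Leg 3: dist=14882.0 km, bearing=171.2°
Leg 4: dist=5308.9 km, bearing=238.6°
Leg 5: dist=8223.4 km, bearing=86.8°
Leg 6: dist=5037.7 km, bearing=6.7°
Leg 7: dist=14063.4 km, bearing=106.7°
Total: 68301.0 km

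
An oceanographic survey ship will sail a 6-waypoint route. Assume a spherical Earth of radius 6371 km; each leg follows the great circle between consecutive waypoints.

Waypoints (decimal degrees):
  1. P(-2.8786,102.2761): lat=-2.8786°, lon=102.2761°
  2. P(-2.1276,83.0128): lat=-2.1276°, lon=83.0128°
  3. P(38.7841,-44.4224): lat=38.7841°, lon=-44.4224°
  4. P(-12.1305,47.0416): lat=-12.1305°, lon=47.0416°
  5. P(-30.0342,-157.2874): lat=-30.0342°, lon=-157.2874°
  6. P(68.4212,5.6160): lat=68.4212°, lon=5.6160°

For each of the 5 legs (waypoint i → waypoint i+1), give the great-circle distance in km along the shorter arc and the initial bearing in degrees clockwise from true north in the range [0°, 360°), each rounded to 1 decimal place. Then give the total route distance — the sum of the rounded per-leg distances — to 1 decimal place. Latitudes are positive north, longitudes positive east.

Leg 1: dist=2141.5 km, bearing=271.8°
Leg 2: dist=13319.6 km, bearing=314.5°
Leg 3: dist=10973.9 km, bearing=98.6°
Leg 4: dist=14651.4 km, bearing=151.4°
Leg 5: dist=15604.3 km, bearing=9.8°
Total: 56690.7 km

Leg 1: φ1=-0.0502410, φ2=-0.0371336, Δφ=0.0131074, Δλ=-0.3362080 rad; a=sin²(Δφ/2)+cosφ1·cosφ2·sin²(Δλ/2)=0.0279821216; c=2·atan2(√a, √(1-a))=0.336137400; dist=6371·c=2141.531 ≈ 2141.5 km; running total=2141.5 km
Leg 1 bearing: y=sinΔλ·cosφ2=-0.32968236, x=cosφ1·sinφ2-sinφ1·cosφ2·cosΔλ=0.01029730; θ=atan2(y, x)=-88.2110° <0 so +360° → 271.7890° ≈ 271.8°
Leg 2: φ1=-0.0371336, φ2=0.6769102, Δφ=0.7140439, Δλ=-2.2241638 rad; a=sin²(Δφ/2)+cosφ1·cosφ2·sin²(Δλ/2)=0.7483825223; c=2·atan2(√a, √(1-a))=2.090663708; dist=6371·c=13319.618 ≈ 13319.6 km; running total=15461.1 km
Leg 2 bearing: y=sinΔλ·cosφ2=-0.61896460, x=cosφ1·sinφ2-sinφ1·cosφ2·cosΔλ=0.60836446; θ=atan2(y, x)=-45.4948° <0 so +360° → 314.5052° ≈ 314.5°
Leg 3: φ1=0.6769102, φ2=-0.2117172, Δφ=-0.8886274, Δλ=1.5963479 rad; a=sin²(Δφ/2)+cosφ1·cosφ2·sin²(Δλ/2)=0.5755497016; c=2·atan2(√a, √(1-a))=1.722476678; dist=6371·c=10973.899 ≈ 10973.9 km; running total=26435.0 km
Leg 3 bearing: y=sinΔλ·cosφ2=0.97735238, x=cosφ1·sinφ2-sinφ1·cosφ2·cosΔλ=-0.14815972; θ=atan2(y, x)=98.6200° ≈ 98.6°
Leg 4: φ1=-0.2117172, φ2=-0.5241957, Δφ=-0.3124785, Δλ=-3.5662138 rad; a=sin²(Δφ/2)+cosφ1·cosφ2·sin²(Δλ/2)=0.8330269809; c=2·atan2(√a, √(1-a))=2.299702255; dist=6371·c=14651.403 ≈ 14651.4 km; running total=41086.4 km
Leg 4 bearing: y=sinΔλ·cosφ2=0.35665832, x=cosφ1·sinφ2-sinφ1·cosφ2·cosΔλ=-0.65510836; θ=atan2(y, x)=151.4350° ≈ 151.4°
Leg 5: φ1=-0.5241957, φ2=1.1941752, Δφ=1.7183709, Δλ=2.8432007 rad; a=sin²(Δφ/2)+cosφ1·cosφ2·sin²(Δλ/2)=0.8848822677; c=2·atan2(√a, √(1-a))=2.449268519; dist=6371·c=15604.290 ≈ 15604.3 km; running total=56690.7 km
Leg 5 bearing: y=sinΔλ·cosφ2=0.10812144, x=cosφ1·sinφ2-sinφ1·cosφ2·cosΔλ=0.62910437; θ=atan2(y, x)=9.7519° ≈ 9.8°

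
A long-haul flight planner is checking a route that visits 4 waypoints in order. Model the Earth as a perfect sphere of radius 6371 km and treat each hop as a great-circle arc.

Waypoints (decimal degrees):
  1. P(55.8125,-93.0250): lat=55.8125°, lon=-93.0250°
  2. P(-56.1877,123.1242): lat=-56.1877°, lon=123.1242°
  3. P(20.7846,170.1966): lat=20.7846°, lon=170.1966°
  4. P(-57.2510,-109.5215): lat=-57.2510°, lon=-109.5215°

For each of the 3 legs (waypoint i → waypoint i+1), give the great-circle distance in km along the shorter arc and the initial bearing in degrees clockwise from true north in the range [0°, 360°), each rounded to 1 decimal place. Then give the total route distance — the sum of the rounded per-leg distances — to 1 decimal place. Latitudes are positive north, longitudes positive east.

Leg 1: dist=17792.8 km, bearing=253.8°
Leg 2: dist=9628.3 km, bearing=43.3°
Leg 3: dist=11375.6 km, bearing=146.9°
Total: 38796.7 km

Leg 1: φ1=0.9741119, φ2=-0.9806604, Δφ=-1.9547723, Δλ=3.7725152 rad; a=sin²(Δφ/2)+cosφ1·cosφ2·sin²(Δλ/2)=0.9698908519; c=2·atan2(√a, √(1-a))=2.792787358; dist=6371·c=17792.848 ≈ 17792.8 km; running total=17792.8 km
Leg 1 bearing: y=sinΔλ·cosφ2=-0.32825842, x=cosφ1·sinφ2-sinφ1·cosφ2·cosΔλ=-0.09516699; θ=atan2(y, x)=-106.1677° <0 so +360° → 253.8323° ≈ 253.8°
Leg 2: φ1=-0.9806604, φ2=0.3627597, Δφ=1.3434201, Δλ=0.8215684 rad; a=sin²(Δφ/2)+cosφ1·cosφ2·sin²(Δλ/2)=0.4702511452; c=2·atan2(√a, √(1-a))=1.511263458; dist=6371·c=9628.259 ≈ 9628.3 km; running total=27421.1 km
Leg 2 bearing: y=sinΔλ·cosφ2=0.68456315, x=cosφ1·sinφ2-sinφ1·cosφ2·cosΔλ=0.72652138; θ=atan2(y, x)=43.2968° ≈ 43.3°
Leg 3: φ1=0.3627597, φ2=-0.9992185, Δφ=-1.3619782, Δλ=-4.8820018 rad; a=sin²(Δφ/2)+cosφ1·cosφ2·sin²(Δλ/2)=0.6065395231; c=2·atan2(√a, √(1-a))=1.785521628; dist=6371·c=11375.558 ≈ 11375.6 km; running total=38796.7 km
Leg 3 bearing: y=sinΔλ·cosφ2=0.53319712, x=cosφ1·sinφ2-sinφ1·cosφ2·cosΔλ=-0.81871738; θ=atan2(y, x)=146.9254° ≈ 146.9°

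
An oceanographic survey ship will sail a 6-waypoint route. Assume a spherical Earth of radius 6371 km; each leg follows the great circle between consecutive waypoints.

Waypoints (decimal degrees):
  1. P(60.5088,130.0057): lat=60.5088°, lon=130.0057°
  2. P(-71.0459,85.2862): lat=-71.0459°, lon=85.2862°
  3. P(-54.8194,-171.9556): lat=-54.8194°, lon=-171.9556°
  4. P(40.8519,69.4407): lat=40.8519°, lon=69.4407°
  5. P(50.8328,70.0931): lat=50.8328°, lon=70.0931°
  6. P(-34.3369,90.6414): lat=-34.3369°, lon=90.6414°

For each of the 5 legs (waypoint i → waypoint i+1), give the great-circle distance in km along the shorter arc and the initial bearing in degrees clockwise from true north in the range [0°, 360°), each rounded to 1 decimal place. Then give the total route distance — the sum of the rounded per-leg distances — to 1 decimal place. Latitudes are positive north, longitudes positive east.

Leg 1: dist=15034.0 km, bearing=198.9°
Leg 2: dist=4778.2 km, bearing=124.5°
Leg 3: dist=15346.1 km, bearing=276.9°
Leg 4: dist=1111.0 km, bearing=2.4°
Leg 5: dist=9682.3 km, bearing=163.1°
Total: 45951.6 km

Leg 1: φ1=1.0560778, φ2=-1.2399849, Δφ=-2.2960627, Δλ=-0.7805025 rad; a=sin²(Δφ/2)+cosφ1·cosφ2·sin²(Δλ/2)=0.8548082497; c=2·atan2(√a, √(1-a))=2.359750096; dist=6371·c=15033.968 ≈ 15034.0 km; running total=15034.0 km
Leg 1 bearing: y=sinΔλ·cosφ2=-0.22854861, x=cosφ1·sinφ2-sinφ1·cosφ2·cosΔλ=-0.66649078; θ=atan2(y, x)=-161.0725° <0 so +360° → 198.9275° ≈ 198.9°
Leg 2: φ1=-1.2399849, φ2=-0.9567790, Δφ=0.2832059, Δλ=-4.4897164 rad; a=sin²(Δφ/2)+cosφ1·cosφ2·sin²(Δλ/2)=0.1341523265; c=2·atan2(√a, √(1-a))=0.749990496; dist=6371·c=4778.189 ≈ 4778.2 km; running total=19812.2 km
Leg 2 bearing: y=sinΔλ·cosφ2=0.56193074, x=cosφ1·sinφ2-sinφ1·cosφ2·cosΔλ=-0.38581830; θ=atan2(y, x)=124.4733° ≈ 124.5°
Leg 3: φ1=-0.9567790, φ2=0.7130002, Δφ=1.6697792, Δλ=4.2131602 rad; a=sin²(Δφ/2)+cosφ1·cosφ2·sin²(Δλ/2)=0.8716342106; c=2·atan2(√a, √(1-a))=2.408739098; dist=6371·c=15346.077 ≈ 15346.1 km; running total=35158.3 km
Leg 3 bearing: y=sinΔλ·cosφ2=-0.66408545, x=cosφ1·sinφ2-sinφ1·cosφ2·cosΔλ=0.08088615; θ=atan2(y, x)=-83.0555° <0 so +360° → 276.9445° ≈ 276.9°
Leg 4: φ1=0.7130002, φ2=0.8871997, Δφ=0.1741996, Δλ=0.0113865 rad; a=sin²(Δφ/2)+cosφ1·cosφ2·sin²(Δλ/2)=0.0075826921; c=2·atan2(√a, √(1-a))=0.174378160; dist=6371·c=1110.963 ≈ 1111.0 km; running total=36269.3 km
Leg 4 bearing: y=sinΔλ·cosφ2=0.00719141, x=cosφ1·sinφ2-sinφ1·cosφ2·cosΔλ=0.17334666; θ=atan2(y, x)=2.3756° ≈ 2.4°
Leg 5: φ1=0.8871997, φ2=-0.5992920, Δφ=-1.4864917, Δλ=0.3586355 rad; a=sin²(Δφ/2)+cosφ1·cosφ2·sin²(Δλ/2)=0.4744881006; c=2·atan2(√a, √(1-a))=1.519750363; dist=6371·c=9682.330 ≈ 9682.3 km; running total=45951.6 km
Leg 5 bearing: y=sinΔλ·cosφ2=0.28983047, x=cosφ1·sinφ2-sinφ1·cosφ2·cosΔλ=-0.95571694; θ=atan2(y, x)=163.1296° ≈ 163.1°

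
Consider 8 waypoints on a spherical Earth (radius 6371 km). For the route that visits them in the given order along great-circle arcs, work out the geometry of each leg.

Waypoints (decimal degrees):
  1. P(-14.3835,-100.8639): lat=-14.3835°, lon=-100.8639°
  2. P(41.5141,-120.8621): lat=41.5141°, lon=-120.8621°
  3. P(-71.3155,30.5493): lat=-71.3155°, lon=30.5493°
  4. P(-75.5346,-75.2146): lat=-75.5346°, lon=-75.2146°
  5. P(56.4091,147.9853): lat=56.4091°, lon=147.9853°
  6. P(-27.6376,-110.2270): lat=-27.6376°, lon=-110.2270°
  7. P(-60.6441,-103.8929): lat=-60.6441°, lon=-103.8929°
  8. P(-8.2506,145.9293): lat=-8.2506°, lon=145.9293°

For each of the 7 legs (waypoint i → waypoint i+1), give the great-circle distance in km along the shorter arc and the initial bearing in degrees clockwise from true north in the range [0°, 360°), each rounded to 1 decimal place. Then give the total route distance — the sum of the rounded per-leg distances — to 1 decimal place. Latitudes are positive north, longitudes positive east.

Leg 1: dist=6546.4 km, bearing=342.6°
Leg 2: dist=16343.7 km, bearing=163.7°
Leg 3: dist=2938.2 km, bearing=212.7°
Leg 4: dist=17250.9 km, bearing=244.3°
Leg 5: dist=13244.8 km, bearing=97.0°
Leg 6: dist=3701.0 km, bearing=174.3°
Leg 7: dist=10276.9 km, bearing=248.4°
Total: 70301.9 km

Leg 1: φ1=-0.2510394, φ2=0.7245577, Δφ=0.9755972, Δλ=-0.3490344 rad; a=sin²(Δφ/2)+cosφ1·cosφ2·sin²(Δλ/2)=0.2415303839; c=2·atan2(√a, √(1-a))=1.027524823; dist=6371·c=6546.361 ≈ 6546.4 km; running total=6546.4 km
Leg 1 bearing: y=sinΔλ·cosφ2=-0.25608006, x=cosφ1·sinφ2-sinφ1·cosφ2·cosΔλ=0.81682118; θ=atan2(y, x)=-17.4066° <0 so +360° → 342.5934° ≈ 342.6°
Leg 2: φ1=0.7245577, φ2=-1.2446903, Δφ=-1.9692480, Δλ=2.6426275 rad; a=sin²(Δφ/2)+cosφ1·cosφ2·sin²(Δλ/2)=0.9192533080; c=2·atan2(√a, √(1-a))=2.565333041; dist=6371·c=16343.737 ≈ 16343.7 km; running total=22890.1 km
Leg 2 bearing: y=sinΔλ·cosφ2=0.15329619, x=cosφ1·sinφ2-sinφ1·cosφ2·cosΔλ=-0.52288329; θ=atan2(y, x)=163.6602° ≈ 163.7°
Leg 3: φ1=-1.2446903, φ2=-1.3183275, Δφ=-0.0736372, Δλ=-1.8459283 rad; a=sin²(Δφ/2)+cosφ1·cosφ2·sin²(Δλ/2)=0.0522369655; c=2·atan2(√a, √(1-a))=0.461184373; dist=6371·c=2938.206 ≈ 2938.2 km; running total=25828.3 km
Leg 3 bearing: y=sinΔλ·cosφ2=-0.24040035, x=cosφ1·sinφ2-sinφ1·cosφ2·cosΔλ=-0.37448729; θ=atan2(y, x)=-147.3018° <0 so +360° → 212.6982° ≈ 212.7°
Leg 4: φ1=-1.3183275, φ2=0.9845245, Δφ=2.3028520, Δλ=3.8955731 rad; a=sin²(Δφ/2)+cosφ1·cosφ2·sin²(Δλ/2)=0.9536731961; c=2·atan2(√a, √(1-a))=2.707724402; dist=6371·c=17250.912 ≈ 17250.9 km; running total=43079.2 km
Leg 4 bearing: y=sinΔλ·cosφ2=-0.37873132, x=cosφ1·sinφ2-sinφ1·cosφ2·cosΔλ=-0.18244208; θ=atan2(y, x)=-115.7210° <0 so +360° → 244.2790° ≈ 244.3°
Leg 5: φ1=0.9845245, φ2=-0.4823671, Δφ=-1.4668916, Δλ=-4.5066548 rad; a=sin²(Δφ/2)+cosφ1·cosφ2·sin²(Δλ/2)=0.7432706269; c=2·atan2(√a, √(1-a))=2.078922769; dist=6371·c=13244.817 ≈ 13244.8 km; running total=56324.0 km
Leg 5 bearing: y=sinΔλ·cosφ2=0.86721686, x=cosφ1·sinφ2-sinφ1·cosφ2·cosΔλ=-0.10588923; θ=atan2(y, x)=96.9615° ≈ 97.0°
Leg 6: φ1=-0.4823671, φ2=-1.0584392, Δφ=-0.5760721, Δλ=0.1105509 rad; a=sin²(Δφ/2)+cosφ1·cosφ2·sin²(Δλ/2)=0.0820212023; c=2·atan2(√a, √(1-a))=0.580920945; dist=6371·c=3701.047 ≈ 3701.0 km; running total=60025.0 km
Leg 6 bearing: y=sinΔλ·cosφ2=0.05408538, x=cosφ1·sinφ2-sinφ1·cosφ2·cosΔλ=-0.54612240; θ=atan2(y, x)=174.3441° ≈ 174.3°
Leg 7: φ1=-1.0584392, φ2=-0.1440001, Δφ=0.9144391, Δλ=4.3602199 rad; a=sin²(Δφ/2)+cosφ1·cosφ2·sin²(Δλ/2)=0.5211360777; c=2·atan2(√a, √(1-a))=1.613081082; dist=6371·c=10276.940 ≈ 10276.9 km; running total=70301.9 km
Leg 7 bearing: y=sinΔλ·cosφ2=-0.92891185, x=cosφ1·sinφ2-sinφ1·cosφ2·cosΔλ=-0.36788021; θ=atan2(y, x)=-111.6052° <0 so +360° → 248.3948° ≈ 248.4°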